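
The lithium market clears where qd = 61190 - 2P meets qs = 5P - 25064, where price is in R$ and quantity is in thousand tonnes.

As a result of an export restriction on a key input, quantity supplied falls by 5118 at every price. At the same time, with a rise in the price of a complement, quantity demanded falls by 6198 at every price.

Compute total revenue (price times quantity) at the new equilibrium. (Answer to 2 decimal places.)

373020402.12

Solve the original market: 61190 - 2P = 5P - 25064, hence P = 12322 and q = 36546.
With the change applied: demand qd = 54992 - 2P, supply qs = 5P - 30182.
Setting them equal: 54992 - 2P = 5P - 30182 → 85174 = 7P, so P = 85174/7 ≈ 12167.7143 and q = 214596/7 ≈ 30656.5714.
New expenditure = 12167.7143 × 30656.5714 = 373020402.12.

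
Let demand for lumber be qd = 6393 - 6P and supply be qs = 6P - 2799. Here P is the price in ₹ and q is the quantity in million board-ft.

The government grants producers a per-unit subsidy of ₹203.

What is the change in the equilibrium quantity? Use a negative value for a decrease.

Initially, 6393 - 6P = 6P - 2799, so 9192 = 12P and P = 766, q = 1797.
Since sellers receive the price plus the subsidy, the effective supply curve becomes qs = 6P - 1581.
Clearing the new market: 6393 - 6P = 6P - 1581, so P = 664.5 and q = 2406.
Δq = 2406 − 1797 = +609.

+609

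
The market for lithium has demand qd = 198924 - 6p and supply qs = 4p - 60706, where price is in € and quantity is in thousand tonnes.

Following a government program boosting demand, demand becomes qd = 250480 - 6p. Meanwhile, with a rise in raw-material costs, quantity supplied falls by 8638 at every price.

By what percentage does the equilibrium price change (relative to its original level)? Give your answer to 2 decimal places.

Original equilibrium: 198924 - 6p = 4p - 60706 gives 259630 = 10p, so p = 25963 and q = 43146.
After the shift, demand is qd = 250480 - 6p and supply is qs = 4p - 69344.
Setting them equal: 250480 - 6p = 4p - 69344 → 319824 = 10p, so p = 31982.4 and q = 58585.6.
%Δp = (31982.4 − 25963) / 25963 × 100 = +23.18%.

+23.18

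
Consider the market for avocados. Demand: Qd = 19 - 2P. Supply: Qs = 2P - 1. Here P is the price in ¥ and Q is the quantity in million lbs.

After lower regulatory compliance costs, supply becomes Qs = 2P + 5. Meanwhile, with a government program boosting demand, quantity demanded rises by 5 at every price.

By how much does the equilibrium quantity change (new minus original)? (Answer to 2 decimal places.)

Initially, 19 - 2P = 2P - 1, so 20 = 4P and P = 5, Q = 9.
With the change applied: demand Qd = 24 - 2P, supply Qs = 2P + 5.
Clearing the new market: 24 - 2P = 2P + 5, so P = 4.75 and Q = 14.5.
ΔQ = 14.5 − 9 = +5.50.

+5.50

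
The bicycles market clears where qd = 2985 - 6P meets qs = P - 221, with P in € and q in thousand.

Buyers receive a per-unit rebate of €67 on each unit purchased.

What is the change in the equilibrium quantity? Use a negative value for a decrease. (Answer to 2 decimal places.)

Solve the original market: 2985 - 6P = P - 221, hence P = 458 and q = 237.
Since buyers' out-of-pocket price is the market price minus the rebate, the effective demand curve becomes qd = 3387 - 6P.
New equilibrium: 3387 - 6P = P - 221 ⇒ 3608 = 7P ⇒ P = 3608/7 ≈ 515.4286, q = 2061/7 ≈ 294.4286.
Δq = 294.4286 − 237 = +57.43.

+57.43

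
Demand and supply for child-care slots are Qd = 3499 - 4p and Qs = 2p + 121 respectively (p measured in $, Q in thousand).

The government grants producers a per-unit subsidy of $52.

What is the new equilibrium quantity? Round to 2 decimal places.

Before the shock: 3499 - 4p = 2p + 121 ⇒ 3378 = 6p ⇒ p = 563, Q = 1247.
Since sellers receive the price plus the subsidy, the effective supply curve becomes Qs = 2p + 225.
Clearing the new market: 3499 - 4p = 2p + 225, so p = 1637/3 ≈ 545.6667 and Q = 3949/3 ≈ 1316.3333.

1316.33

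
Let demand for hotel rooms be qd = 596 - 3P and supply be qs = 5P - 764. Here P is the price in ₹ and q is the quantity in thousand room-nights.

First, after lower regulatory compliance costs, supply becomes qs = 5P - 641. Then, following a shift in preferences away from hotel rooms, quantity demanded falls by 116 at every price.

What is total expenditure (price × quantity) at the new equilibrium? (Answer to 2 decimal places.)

Initially, 596 - 3P = 5P - 764, so 1360 = 8P and P = 170, q = 86.
The new curves are qd = 480 - 3P (demand) and qs = 5P - 641 (supply).
New equilibrium: 480 - 3P = 5P - 641 ⇒ 1121 = 8P ⇒ P = 140.125, q = 59.625.
New expenditure = 140.125 × 59.625 = 8354.95.

8354.95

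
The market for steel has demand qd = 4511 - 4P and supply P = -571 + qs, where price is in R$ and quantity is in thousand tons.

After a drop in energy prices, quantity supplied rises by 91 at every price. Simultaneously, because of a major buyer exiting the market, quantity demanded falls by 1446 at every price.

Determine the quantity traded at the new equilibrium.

Initially, 4511 - 4P = P + 571, so 3940 = 5P and P = 788, q = 1359.
With the change applied: demand qd = 3065 - 4P, supply qs = P + 662.
Equate the new curves: 3065 - 4P = P + 662, giving 2403 = 5P, P = 480.6, q = 1142.6.

1142.6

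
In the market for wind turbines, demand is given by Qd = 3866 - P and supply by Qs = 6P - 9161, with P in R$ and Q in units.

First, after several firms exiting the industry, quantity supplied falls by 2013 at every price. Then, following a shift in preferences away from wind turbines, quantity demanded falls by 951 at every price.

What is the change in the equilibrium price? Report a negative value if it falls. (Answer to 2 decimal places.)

Solve the original market: 3866 - P = 6P - 9161, hence P = 1861 and Q = 2005.
With the change applied: demand Qd = 2915 - P, supply Qs = 6P - 11174.
New equilibrium: 2915 - P = 6P - 11174 ⇒ 14089 = 7P ⇒ P = 14089/7 ≈ 2012.7143, Q = 6316/7 ≈ 902.2857.
ΔP = 2012.7143 − 1861 = +151.71.

+151.71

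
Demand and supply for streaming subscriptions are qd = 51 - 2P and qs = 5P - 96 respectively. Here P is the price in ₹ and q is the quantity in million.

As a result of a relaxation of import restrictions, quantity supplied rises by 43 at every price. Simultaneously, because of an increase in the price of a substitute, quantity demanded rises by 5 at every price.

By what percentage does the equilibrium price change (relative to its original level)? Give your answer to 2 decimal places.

Before the shock: 51 - 2P = 5P - 96 ⇒ 147 = 7P ⇒ P = 21, q = 9.
The shock moves the curves to qd = 56 - 2P and qs = 5P - 53.
New equilibrium: 56 - 2P = 5P - 53 ⇒ 109 = 7P ⇒ P = 109/7 ≈ 15.5714, q = 174/7 ≈ 24.8571.
%ΔP = (15.5714 − 21) / 21 × 100 = -25.85%.

-25.85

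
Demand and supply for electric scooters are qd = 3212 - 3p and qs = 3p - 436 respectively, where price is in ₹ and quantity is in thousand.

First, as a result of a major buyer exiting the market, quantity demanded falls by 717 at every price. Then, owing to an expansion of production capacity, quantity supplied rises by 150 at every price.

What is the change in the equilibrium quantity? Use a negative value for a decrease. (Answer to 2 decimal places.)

Before the shock: 3212 - 3p = 3p - 436 ⇒ 3648 = 6p ⇒ p = 608, q = 1388.
The shock moves the curves to qd = 2495 - 3p and qs = 3p - 286.
Setting them equal: 2495 - 3p = 3p - 286 → 2781 = 6p, so p = 463.5 and q = 1104.5.
Δq = 1104.5 − 1388 = -283.50.

-283.50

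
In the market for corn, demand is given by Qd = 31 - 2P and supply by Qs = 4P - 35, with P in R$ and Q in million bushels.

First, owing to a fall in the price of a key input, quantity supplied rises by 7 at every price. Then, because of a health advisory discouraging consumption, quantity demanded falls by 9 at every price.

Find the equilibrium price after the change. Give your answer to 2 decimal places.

8.33

Solve the original market: 31 - 2P = 4P - 35, hence P = 11 and Q = 9.
After the shift, demand is Qd = 22 - 2P and supply is Qs = 4P - 28.
Equate the new curves: 22 - 2P = 4P - 28, giving 50 = 6P, P = 25/3 ≈ 8.3333, Q = 16/3 ≈ 5.3333.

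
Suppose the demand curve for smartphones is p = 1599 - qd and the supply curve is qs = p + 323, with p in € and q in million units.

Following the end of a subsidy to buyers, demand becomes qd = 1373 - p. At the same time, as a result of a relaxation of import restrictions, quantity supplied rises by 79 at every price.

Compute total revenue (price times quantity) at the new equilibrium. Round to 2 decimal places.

430881.25

Before the shock: 1599 - p = p + 323 ⇒ 1276 = 2p ⇒ p = 638, q = 961.
With the change applied: demand qd = 1373 - p, supply qs = p + 402.
Setting them equal: 1373 - p = p + 402 → 971 = 2p, so p = 485.5 and q = 887.5.
New expenditure = 485.5 × 887.5 = 430881.25.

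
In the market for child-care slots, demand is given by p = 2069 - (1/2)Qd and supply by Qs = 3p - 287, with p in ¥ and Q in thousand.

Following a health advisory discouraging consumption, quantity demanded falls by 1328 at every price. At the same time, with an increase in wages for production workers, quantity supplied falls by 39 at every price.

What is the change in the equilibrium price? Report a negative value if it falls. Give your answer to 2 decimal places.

-257.80

Original equilibrium: 4138 - 2p = 3p - 287 gives 4425 = 5p, so p = 885 and Q = 2368.
After the shift, demand is Qd = 2810 - 2p and supply is Qs = 3p - 326.
Equate the new curves: 2810 - 2p = 3p - 326, giving 3136 = 5p, p = 627.2, Q = 1555.6.
Δp = 627.2 − 885 = -257.80.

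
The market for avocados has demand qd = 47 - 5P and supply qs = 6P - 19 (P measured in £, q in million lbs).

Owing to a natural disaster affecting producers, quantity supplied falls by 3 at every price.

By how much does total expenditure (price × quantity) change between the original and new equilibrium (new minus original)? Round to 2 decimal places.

Solve the original market: 47 - 5P = 6P - 19, hence P = 6 and q = 17.
The shock moves the curves to qd = 47 - 5P and qs = 6P - 22.
New equilibrium: 47 - 5P = 6P - 22 ⇒ 69 = 11P ⇒ P = 69/11 ≈ 6.2727, q = 172/11 ≈ 15.6364.
Expenditure moves from 6×17 = 102 to 6.2727×15.6364 = 98.0826; change = -3.92.

-3.92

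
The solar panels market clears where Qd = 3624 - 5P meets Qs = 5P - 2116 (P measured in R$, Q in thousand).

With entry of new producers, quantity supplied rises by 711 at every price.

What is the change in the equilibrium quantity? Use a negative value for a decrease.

+355.5

Before the shock: 3624 - 5P = 5P - 2116 ⇒ 5740 = 10P ⇒ P = 574, Q = 754.
After the shift, demand is Qd = 3624 - 5P and supply is Qs = 5P - 1405.
New equilibrium: 3624 - 5P = 5P - 1405 ⇒ 5029 = 10P ⇒ P = 502.9, Q = 1109.5.
ΔQ = 1109.5 − 754 = +355.5.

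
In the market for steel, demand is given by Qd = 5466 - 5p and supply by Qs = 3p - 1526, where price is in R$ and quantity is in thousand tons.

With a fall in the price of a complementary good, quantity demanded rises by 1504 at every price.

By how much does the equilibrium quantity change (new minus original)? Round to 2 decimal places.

+564.00

Original equilibrium: 5466 - 5p = 3p - 1526 gives 6992 = 8p, so p = 874 and Q = 1096.
The new curves are Qd = 6970 - 5p (demand) and Qs = 3p - 1526 (supply).
Setting them equal: 6970 - 5p = 3p - 1526 → 8496 = 8p, so p = 1062 and Q = 1660.
ΔQ = 1660 − 1096 = +564.00.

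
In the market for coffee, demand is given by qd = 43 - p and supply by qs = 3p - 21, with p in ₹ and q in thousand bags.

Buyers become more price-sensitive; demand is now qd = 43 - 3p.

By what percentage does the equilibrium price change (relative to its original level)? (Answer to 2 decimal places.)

-33.33

Solve the original market: 43 - p = 3p - 21, hence p = 16 and q = 27.
After the shift, demand is qd = 43 - 3p and supply is qs = 3p - 21.
Clearing the new market: 43 - 3p = 3p - 21, so p = 32/3 ≈ 10.6667 and q = 11.
%Δp = (10.6667 − 16) / 16 × 100 = -33.33%.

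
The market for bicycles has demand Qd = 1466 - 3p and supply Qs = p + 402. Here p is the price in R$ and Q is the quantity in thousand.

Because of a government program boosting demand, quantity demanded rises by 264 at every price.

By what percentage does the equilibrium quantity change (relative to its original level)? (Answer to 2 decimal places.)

+9.88

Initially, 1466 - 3p = p + 402, so 1064 = 4p and p = 266, Q = 668.
The new curves are Qd = 1730 - 3p (demand) and Qs = p + 402 (supply).
Clearing the new market: 1730 - 3p = p + 402, so p = 332 and Q = 734.
%ΔQ = (734 − 668) / 668 × 100 = +9.88%.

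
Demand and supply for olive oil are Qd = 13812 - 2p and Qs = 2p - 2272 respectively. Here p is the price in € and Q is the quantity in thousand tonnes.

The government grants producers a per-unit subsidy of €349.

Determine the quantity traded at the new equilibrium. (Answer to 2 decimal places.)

6119.00

Before the shock: 13812 - 2p = 2p - 2272 ⇒ 16084 = 4p ⇒ p = 4021, Q = 5770.
Since sellers receive the price plus the subsidy, the effective supply curve becomes Qs = 2p - 1574.
Clearing the new market: 13812 - 2p = 2p - 1574, so p = 3846.5 and Q = 6119.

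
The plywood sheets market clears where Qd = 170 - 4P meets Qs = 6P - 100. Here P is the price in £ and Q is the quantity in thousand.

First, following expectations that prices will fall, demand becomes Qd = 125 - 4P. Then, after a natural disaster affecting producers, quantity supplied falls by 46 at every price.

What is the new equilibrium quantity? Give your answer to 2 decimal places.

Initially, 170 - 4P = 6P - 100, so 270 = 10P and P = 27, Q = 62.
After the shift, demand is Qd = 125 - 4P and supply is Qs = 6P - 146.
Setting them equal: 125 - 4P = 6P - 146 → 271 = 10P, so P = 27.1 and Q = 16.6.

16.60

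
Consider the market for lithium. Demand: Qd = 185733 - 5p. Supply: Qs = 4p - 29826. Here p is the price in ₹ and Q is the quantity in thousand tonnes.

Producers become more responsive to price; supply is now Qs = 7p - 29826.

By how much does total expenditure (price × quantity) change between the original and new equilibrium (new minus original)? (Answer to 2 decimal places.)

+142737481.44

Solve the original market: 185733 - 5p = 4p - 29826, hence p = 23951 and Q = 65978.
The shock moves the curves to Qd = 185733 - 5p and Qs = 7p - 29826.
Clearing the new market: 185733 - 5p = 7p - 29826, so p = 17963.25 and Q = 95916.75.
Expenditure moves from 23951×65978 = 1580239078 to 17963.25×95916.75 = 1722976559.4375; change = +142737481.44.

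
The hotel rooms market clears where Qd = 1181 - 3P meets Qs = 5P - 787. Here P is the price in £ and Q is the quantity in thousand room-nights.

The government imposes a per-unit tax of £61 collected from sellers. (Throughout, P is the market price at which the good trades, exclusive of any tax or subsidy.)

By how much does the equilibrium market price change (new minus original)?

Before the shock: 1181 - 3P = 5P - 787 ⇒ 1968 = 8P ⇒ P = 246, Q = 443.
Since sellers keep the price net of the tax, the effective supply curve becomes Qs = 5P - 1092.
New equilibrium: 1181 - 3P = 5P - 1092 ⇒ 2273 = 8P ⇒ P = 284.125, Q = 328.625.
ΔP = 284.125 − 246 = +38.125.

+38.125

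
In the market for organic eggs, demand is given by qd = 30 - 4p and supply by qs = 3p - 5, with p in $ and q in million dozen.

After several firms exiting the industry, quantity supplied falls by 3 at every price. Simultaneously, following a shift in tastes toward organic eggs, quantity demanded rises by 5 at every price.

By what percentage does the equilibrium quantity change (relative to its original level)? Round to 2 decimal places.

Initially, 30 - 4p = 3p - 5, so 35 = 7p and p = 5, q = 10.
The shock moves the curves to qd = 35 - 4p and qs = 3p - 8.
Clearing the new market: 35 - 4p = 3p - 8, so p = 43/7 ≈ 6.1429 and q = 73/7 ≈ 10.4286.
%Δq = (10.4286 − 10) / 10 × 100 = +4.29%.

+4.29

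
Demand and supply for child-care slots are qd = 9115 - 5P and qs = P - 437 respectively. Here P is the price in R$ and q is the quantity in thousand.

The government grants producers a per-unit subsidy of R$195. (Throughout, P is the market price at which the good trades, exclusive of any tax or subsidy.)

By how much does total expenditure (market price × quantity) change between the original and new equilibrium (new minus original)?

+215881.25

Initially, 9115 - 5P = P - 437, so 9552 = 6P and P = 1592, q = 1155.
Since sellers receive the price plus the subsidy, the effective supply curve becomes qs = P - 242.
Equate the new curves: 9115 - 5P = P - 242, giving 9357 = 6P, P = 1559.5, q = 1317.5.
Expenditure moves from 1592×1155 = 1838760 to 1559.5×1317.5 = 2054641.25; change = +215881.25.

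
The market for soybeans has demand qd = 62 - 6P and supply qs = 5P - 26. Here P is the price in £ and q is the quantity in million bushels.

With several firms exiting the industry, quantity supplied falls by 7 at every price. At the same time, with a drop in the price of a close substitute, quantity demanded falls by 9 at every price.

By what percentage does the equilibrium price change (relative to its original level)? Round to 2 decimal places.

-2.27

Original equilibrium: 62 - 6P = 5P - 26 gives 88 = 11P, so P = 8 and q = 14.
With the change applied: demand qd = 53 - 6P, supply qs = 5P - 33.
Equate the new curves: 53 - 6P = 5P - 33, giving 86 = 11P, P = 86/11 ≈ 7.8182, q = 67/11 ≈ 6.0909.
%ΔP = (7.8182 − 8) / 8 × 100 = -2.27%.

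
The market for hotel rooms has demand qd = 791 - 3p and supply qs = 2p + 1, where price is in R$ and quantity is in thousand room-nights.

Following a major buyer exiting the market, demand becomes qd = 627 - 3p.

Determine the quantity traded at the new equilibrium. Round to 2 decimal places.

Initially, 791 - 3p = 2p + 1, so 790 = 5p and p = 158, q = 317.
After the shift, demand is qd = 627 - 3p and supply is qs = 2p + 1.
Clearing the new market: 627 - 3p = 2p + 1, so p = 125.2 and q = 251.4.

251.40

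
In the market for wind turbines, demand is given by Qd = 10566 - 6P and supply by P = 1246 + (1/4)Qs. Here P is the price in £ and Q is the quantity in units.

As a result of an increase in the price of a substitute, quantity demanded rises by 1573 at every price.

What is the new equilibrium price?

1712.3

Before the shock: 10566 - 6P = 4P - 4984 ⇒ 15550 = 10P ⇒ P = 1555, Q = 1236.
After the shift, demand is Qd = 12139 - 6P and supply is Qs = 4P - 4984.
Equate the new curves: 12139 - 6P = 4P - 4984, giving 17123 = 10P, P = 1712.3, Q = 1865.2.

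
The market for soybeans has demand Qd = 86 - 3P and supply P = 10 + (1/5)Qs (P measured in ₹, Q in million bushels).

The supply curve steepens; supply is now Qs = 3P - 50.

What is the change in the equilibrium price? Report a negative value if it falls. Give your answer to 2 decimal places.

Before the shock: 86 - 3P = 5P - 50 ⇒ 136 = 8P ⇒ P = 17, Q = 35.
The shock moves the curves to Qd = 86 - 3P and Qs = 3P - 50.
Equate the new curves: 86 - 3P = 3P - 50, giving 136 = 6P, P = 68/3 ≈ 22.6667, Q = 18.
ΔP = 22.6667 − 17 = +5.67.

+5.67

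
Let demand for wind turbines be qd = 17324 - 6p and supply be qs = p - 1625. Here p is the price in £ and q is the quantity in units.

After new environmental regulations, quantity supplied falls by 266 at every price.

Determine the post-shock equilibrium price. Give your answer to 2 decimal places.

Before the shock: 17324 - 6p = p - 1625 ⇒ 18949 = 7p ⇒ p = 2707, q = 1082.
With the change applied: demand qd = 17324 - 6p, supply qs = p - 1891.
New equilibrium: 17324 - 6p = p - 1891 ⇒ 19215 = 7p ⇒ p = 2745, q = 854.

2745.00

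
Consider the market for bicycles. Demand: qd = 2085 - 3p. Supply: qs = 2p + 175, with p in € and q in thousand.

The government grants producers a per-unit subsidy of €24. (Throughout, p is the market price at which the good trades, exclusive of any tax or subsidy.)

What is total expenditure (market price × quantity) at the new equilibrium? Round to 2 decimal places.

360408.72

Initially, 2085 - 3p = 2p + 175, so 1910 = 5p and p = 382, q = 939.
Since sellers receive the price plus the subsidy, the effective supply curve becomes qs = 2p + 223.
Equate the new curves: 2085 - 3p = 2p + 223, giving 1862 = 5p, p = 372.4, q = 967.8.
New expenditure = 372.4 × 967.8 = 360408.72.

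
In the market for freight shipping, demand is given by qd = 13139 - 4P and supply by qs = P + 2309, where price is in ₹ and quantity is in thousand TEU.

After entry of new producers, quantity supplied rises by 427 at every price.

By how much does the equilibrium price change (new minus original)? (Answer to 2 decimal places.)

-85.40

Solve the original market: 13139 - 4P = P + 2309, hence P = 2166 and q = 4475.
The new curves are qd = 13139 - 4P (demand) and qs = P + 2736 (supply).
Clearing the new market: 13139 - 4P = P + 2736, so P = 2080.6 and q = 4816.6.
ΔP = 2080.6 − 2166 = -85.40.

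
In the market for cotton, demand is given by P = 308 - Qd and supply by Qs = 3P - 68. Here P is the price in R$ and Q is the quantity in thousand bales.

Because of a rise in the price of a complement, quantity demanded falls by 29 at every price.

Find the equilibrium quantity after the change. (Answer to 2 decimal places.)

192.25

Original equilibrium: 308 - P = 3P - 68 gives 376 = 4P, so P = 94 and Q = 214.
The shock moves the curves to Qd = 279 - P and Qs = 3P - 68.
Setting them equal: 279 - P = 3P - 68 → 347 = 4P, so P = 86.75 and Q = 192.25.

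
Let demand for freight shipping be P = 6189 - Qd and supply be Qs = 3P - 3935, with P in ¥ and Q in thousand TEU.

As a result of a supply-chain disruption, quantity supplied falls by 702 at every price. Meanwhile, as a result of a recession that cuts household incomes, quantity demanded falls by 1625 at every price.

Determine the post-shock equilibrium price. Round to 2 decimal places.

Before the shock: 6189 - P = 3P - 3935 ⇒ 10124 = 4P ⇒ P = 2531, Q = 3658.
The shock moves the curves to Qd = 4564 - P and Qs = 3P - 4637.
New equilibrium: 4564 - P = 3P - 4637 ⇒ 9201 = 4P ⇒ P = 2300.25, Q = 2263.75.

2300.25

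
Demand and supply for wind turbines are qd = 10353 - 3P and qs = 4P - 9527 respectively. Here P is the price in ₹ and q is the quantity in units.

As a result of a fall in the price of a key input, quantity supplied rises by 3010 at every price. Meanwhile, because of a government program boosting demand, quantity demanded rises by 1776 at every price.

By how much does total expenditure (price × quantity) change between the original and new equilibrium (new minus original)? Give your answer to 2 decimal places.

Original equilibrium: 10353 - 3P = 4P - 9527 gives 19880 = 7P, so P = 2840 and q = 1833.
After the shift, demand is qd = 12129 - 3P and supply is qs = 4P - 6517.
Equate the new curves: 12129 - 3P = 4P - 6517, giving 18646 = 7P, P = 18646/7 ≈ 2663.7143, q = 28965/7 ≈ 4137.8571.
Expenditure moves from 2840×1833 = 5205720 to 2663.7143×4137.8571 = 11022069.1837; change = +5816349.18.

+5816349.18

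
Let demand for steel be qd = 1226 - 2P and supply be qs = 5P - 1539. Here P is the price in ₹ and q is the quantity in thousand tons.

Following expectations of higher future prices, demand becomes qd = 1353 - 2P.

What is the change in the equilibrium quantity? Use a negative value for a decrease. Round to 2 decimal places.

Original equilibrium: 1226 - 2P = 5P - 1539 gives 2765 = 7P, so P = 395 and q = 436.
The new curves are qd = 1353 - 2P (demand) and qs = 5P - 1539 (supply).
Equate the new curves: 1353 - 2P = 5P - 1539, giving 2892 = 7P, P = 2892/7 ≈ 413.1429, q = 3687/7 ≈ 526.7143.
Δq = 526.7143 − 436 = +90.71.

+90.71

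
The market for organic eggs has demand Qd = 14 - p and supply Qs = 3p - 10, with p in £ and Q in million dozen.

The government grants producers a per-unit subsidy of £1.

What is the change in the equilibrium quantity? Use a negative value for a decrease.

+0.75

Solve the original market: 14 - p = 3p - 10, hence p = 6 and Q = 8.
Since sellers receive the price plus the subsidy, the effective supply curve becomes Qs = 3p - 7.
Setting them equal: 14 - p = 3p - 7 → 21 = 4p, so p = 5.25 and Q = 8.75.
ΔQ = 8.75 − 8 = +0.75.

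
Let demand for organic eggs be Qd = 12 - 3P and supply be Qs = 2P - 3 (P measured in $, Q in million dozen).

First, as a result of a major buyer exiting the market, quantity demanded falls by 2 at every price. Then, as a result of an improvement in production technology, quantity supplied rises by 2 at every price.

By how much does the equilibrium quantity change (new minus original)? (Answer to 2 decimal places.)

+0.40

Initially, 12 - 3P = 2P - 3, so 15 = 5P and P = 3, Q = 3.
After the shift, demand is Qd = 10 - 3P and supply is Qs = 2P - 1.
Clearing the new market: 10 - 3P = 2P - 1, so P = 2.2 and Q = 3.4.
ΔQ = 3.4 − 3 = +0.40.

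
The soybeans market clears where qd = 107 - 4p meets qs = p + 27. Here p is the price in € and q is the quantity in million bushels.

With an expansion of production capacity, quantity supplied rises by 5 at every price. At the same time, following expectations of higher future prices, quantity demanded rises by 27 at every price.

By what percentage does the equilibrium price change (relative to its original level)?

Original equilibrium: 107 - 4p = p + 27 gives 80 = 5p, so p = 16 and q = 43.
The shock moves the curves to qd = 134 - 4p and qs = p + 32.
Clearing the new market: 134 - 4p = p + 32, so p = 20.4 and q = 52.4.
%Δp = (20.4 − 16) / 16 × 100 = +27.5%.

+27.5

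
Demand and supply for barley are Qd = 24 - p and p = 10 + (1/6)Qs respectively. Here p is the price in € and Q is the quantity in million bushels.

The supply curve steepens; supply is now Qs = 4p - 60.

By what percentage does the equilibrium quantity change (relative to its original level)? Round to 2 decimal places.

Before the shock: 24 - p = 6p - 60 ⇒ 84 = 7p ⇒ p = 12, Q = 12.
The new curves are Qd = 24 - p (demand) and Qs = 4p - 60 (supply).
Setting them equal: 24 - p = 4p - 60 → 84 = 5p, so p = 16.8 and Q = 7.2.
%ΔQ = (7.2 − 12) / 12 × 100 = -40.00%.

-40.00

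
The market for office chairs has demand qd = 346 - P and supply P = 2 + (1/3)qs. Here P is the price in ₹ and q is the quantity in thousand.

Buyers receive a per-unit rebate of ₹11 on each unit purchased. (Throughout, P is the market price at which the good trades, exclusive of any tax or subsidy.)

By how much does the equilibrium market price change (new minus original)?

+2.75

Solve the original market: 346 - P = 3P - 6, hence P = 88 and q = 258.
Since buyers' out-of-pocket price is the market price minus the rebate, the effective demand curve becomes qd = 357 - P.
Equate the new curves: 357 - P = 3P - 6, giving 363 = 4P, P = 90.75, q = 266.25.
ΔP = 90.75 − 88 = +2.75.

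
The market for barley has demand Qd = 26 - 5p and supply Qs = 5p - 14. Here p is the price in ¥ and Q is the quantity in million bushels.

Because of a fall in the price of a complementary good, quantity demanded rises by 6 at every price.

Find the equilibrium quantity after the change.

9

Original equilibrium: 26 - 5p = 5p - 14 gives 40 = 10p, so p = 4 and Q = 6.
With the change applied: demand Qd = 32 - 5p, supply Qs = 5p - 14.
Setting them equal: 32 - 5p = 5p - 14 → 46 = 10p, so p = 4.6 and Q = 9.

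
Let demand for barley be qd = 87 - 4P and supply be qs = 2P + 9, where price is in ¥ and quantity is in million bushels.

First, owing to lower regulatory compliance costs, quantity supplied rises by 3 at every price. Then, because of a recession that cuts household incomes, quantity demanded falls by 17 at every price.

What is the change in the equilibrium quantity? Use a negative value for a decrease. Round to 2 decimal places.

-3.67

Original equilibrium: 87 - 4P = 2P + 9 gives 78 = 6P, so P = 13 and q = 35.
The new curves are qd = 70 - 4P (demand) and qs = 2P + 12 (supply).
Clearing the new market: 70 - 4P = 2P + 12, so P = 29/3 ≈ 9.6667 and q = 94/3 ≈ 31.3333.
Δq = 31.3333 − 35 = -3.67.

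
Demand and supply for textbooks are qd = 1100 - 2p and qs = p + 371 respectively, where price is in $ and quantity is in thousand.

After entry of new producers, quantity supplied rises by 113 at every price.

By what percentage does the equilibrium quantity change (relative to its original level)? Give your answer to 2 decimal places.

+12.27

Solve the original market: 1100 - 2p = p + 371, hence p = 243 and q = 614.
The new curves are qd = 1100 - 2p (demand) and qs = p + 484 (supply).
Setting them equal: 1100 - 2p = p + 484 → 616 = 3p, so p = 616/3 ≈ 205.3333 and q = 2068/3 ≈ 689.3333.
%Δq = (689.3333 − 614) / 614 × 100 = +12.27%.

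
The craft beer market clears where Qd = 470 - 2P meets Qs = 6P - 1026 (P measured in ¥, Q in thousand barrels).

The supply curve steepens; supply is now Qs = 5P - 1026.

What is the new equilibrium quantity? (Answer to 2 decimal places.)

Solve the original market: 470 - 2P = 6P - 1026, hence P = 187 and Q = 96.
The shock moves the curves to Qd = 470 - 2P and Qs = 5P - 1026.
Setting them equal: 470 - 2P = 5P - 1026 → 1496 = 7P, so P = 1496/7 ≈ 213.7143 and Q = 298/7 ≈ 42.5714.

42.57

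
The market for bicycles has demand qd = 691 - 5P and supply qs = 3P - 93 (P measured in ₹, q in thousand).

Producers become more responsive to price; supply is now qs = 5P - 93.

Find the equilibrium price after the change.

Before the shock: 691 - 5P = 3P - 93 ⇒ 784 = 8P ⇒ P = 98, q = 201.
The shock moves the curves to qd = 691 - 5P and qs = 5P - 93.
Clearing the new market: 691 - 5P = 5P - 93, so P = 78.4 and q = 299.

78.4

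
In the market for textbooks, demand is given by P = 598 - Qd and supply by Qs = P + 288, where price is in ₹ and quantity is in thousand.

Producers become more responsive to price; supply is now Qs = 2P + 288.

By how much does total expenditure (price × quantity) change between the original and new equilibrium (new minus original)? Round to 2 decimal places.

-17549.44

Original equilibrium: 598 - P = P + 288 gives 310 = 2P, so P = 155 and Q = 443.
With the change applied: demand Qd = 598 - P, supply Qs = 2P + 288.
Setting them equal: 598 - P = 2P + 288 → 310 = 3P, so P = 310/3 ≈ 103.3333 and Q = 1484/3 ≈ 494.6667.
Expenditure moves from 155×443 = 68665 to 103.3333×494.6667 = 51115.5556; change = -17549.44.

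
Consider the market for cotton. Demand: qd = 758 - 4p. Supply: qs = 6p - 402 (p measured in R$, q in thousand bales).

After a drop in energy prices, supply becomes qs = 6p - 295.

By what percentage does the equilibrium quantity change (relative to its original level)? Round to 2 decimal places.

+14.56

Initially, 758 - 4p = 6p - 402, so 1160 = 10p and p = 116, q = 294.
The shock moves the curves to qd = 758 - 4p and qs = 6p - 295.
Equate the new curves: 758 - 4p = 6p - 295, giving 1053 = 10p, p = 105.3, q = 336.8.
%Δq = (336.8 − 294) / 294 × 100 = +14.56%.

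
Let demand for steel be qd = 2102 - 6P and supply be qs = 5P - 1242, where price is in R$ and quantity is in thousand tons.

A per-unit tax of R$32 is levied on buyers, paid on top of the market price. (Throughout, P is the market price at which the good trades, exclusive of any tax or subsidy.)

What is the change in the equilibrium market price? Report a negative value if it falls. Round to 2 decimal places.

Initially, 2102 - 6P = 5P - 1242, so 3344 = 11P and P = 304, q = 278.
Since buyers pay the price plus the tax, the effective demand curve becomes qd = 1910 - 6P.
Equate the new curves: 1910 - 6P = 5P - 1242, giving 3152 = 11P, P = 3152/11 ≈ 286.5455, q = 2098/11 ≈ 190.7273.
ΔP = 286.5455 − 304 = -17.45.

-17.45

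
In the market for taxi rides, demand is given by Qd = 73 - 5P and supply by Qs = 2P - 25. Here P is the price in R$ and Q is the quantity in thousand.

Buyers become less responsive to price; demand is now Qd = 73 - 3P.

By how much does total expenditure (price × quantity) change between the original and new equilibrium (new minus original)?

+236.32

Original equilibrium: 73 - 5P = 2P - 25 gives 98 = 7P, so P = 14 and Q = 3.
The shock moves the curves to Qd = 73 - 3P and Qs = 2P - 25.
Setting them equal: 73 - 3P = 2P - 25 → 98 = 5P, so P = 19.6 and Q = 14.2.
Expenditure moves from 14×3 = 42 to 19.6×14.2 = 278.32; change = +236.32.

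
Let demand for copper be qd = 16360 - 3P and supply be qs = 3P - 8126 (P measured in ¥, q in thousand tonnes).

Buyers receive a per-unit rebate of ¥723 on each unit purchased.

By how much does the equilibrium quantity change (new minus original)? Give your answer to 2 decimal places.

+1084.50

Before the shock: 16360 - 3P = 3P - 8126 ⇒ 24486 = 6P ⇒ P = 4081, q = 4117.
Since buyers' out-of-pocket price is the market price minus the rebate, the effective demand curve becomes qd = 18529 - 3P.
Clearing the new market: 18529 - 3P = 3P - 8126, so P = 4442.5 and q = 5201.5.
Δq = 5201.5 − 4117 = +1084.50.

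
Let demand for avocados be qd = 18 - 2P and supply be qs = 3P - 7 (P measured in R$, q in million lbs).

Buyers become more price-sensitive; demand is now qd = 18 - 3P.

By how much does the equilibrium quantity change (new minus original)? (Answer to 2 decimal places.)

-2.50

Before the shock: 18 - 2P = 3P - 7 ⇒ 25 = 5P ⇒ P = 5, q = 8.
The shock moves the curves to qd = 18 - 3P and qs = 3P - 7.
Equate the new curves: 18 - 3P = 3P - 7, giving 25 = 6P, P = 25/6 ≈ 4.1667, q = 5.5.
Δq = 5.5 − 8 = -2.50.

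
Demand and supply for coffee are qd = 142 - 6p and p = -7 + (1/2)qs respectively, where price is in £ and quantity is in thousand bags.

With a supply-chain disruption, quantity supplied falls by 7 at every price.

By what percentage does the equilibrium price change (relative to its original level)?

Solve the original market: 142 - 6p = 2p + 14, hence p = 16 and q = 46.
The new curves are qd = 142 - 6p (demand) and qs = 2p + 7 (supply).
Setting them equal: 142 - 6p = 2p + 7 → 135 = 8p, so p = 16.875 and q = 40.75.
%Δp = (16.875 − 16) / 16 × 100 = +5.46875%.

+5.46875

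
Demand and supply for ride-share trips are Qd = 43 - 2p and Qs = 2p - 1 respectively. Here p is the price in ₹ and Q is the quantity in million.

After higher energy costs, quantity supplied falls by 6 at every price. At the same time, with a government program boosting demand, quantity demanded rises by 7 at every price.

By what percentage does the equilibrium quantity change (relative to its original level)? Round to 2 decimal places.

Solve the original market: 43 - 2p = 2p - 1, hence p = 11 and Q = 21.
After the shift, demand is Qd = 50 - 2p and supply is Qs = 2p - 7.
New equilibrium: 50 - 2p = 2p - 7 ⇒ 57 = 4p ⇒ p = 14.25, Q = 21.5.
%ΔQ = (21.5 − 21) / 21 × 100 = +2.38%.

+2.38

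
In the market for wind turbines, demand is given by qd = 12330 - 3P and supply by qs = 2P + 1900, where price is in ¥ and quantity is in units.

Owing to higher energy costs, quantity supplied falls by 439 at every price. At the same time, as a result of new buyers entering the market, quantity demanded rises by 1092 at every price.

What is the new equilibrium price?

Solve the original market: 12330 - 3P = 2P + 1900, hence P = 2086 and q = 6072.
The shock moves the curves to qd = 13422 - 3P and qs = 2P + 1461.
Clearing the new market: 13422 - 3P = 2P + 1461, so P = 2392.2 and q = 6245.4.

2392.2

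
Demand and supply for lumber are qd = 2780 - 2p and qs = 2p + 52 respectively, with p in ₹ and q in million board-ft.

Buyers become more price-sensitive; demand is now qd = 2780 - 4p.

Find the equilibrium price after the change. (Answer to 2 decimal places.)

Solve the original market: 2780 - 2p = 2p + 52, hence p = 682 and q = 1416.
After the shift, demand is qd = 2780 - 4p and supply is qs = 2p + 52.
New equilibrium: 2780 - 4p = 2p + 52 ⇒ 2728 = 6p ⇒ p = 1364/3 ≈ 454.6667, q = 2884/3 ≈ 961.3333.

454.67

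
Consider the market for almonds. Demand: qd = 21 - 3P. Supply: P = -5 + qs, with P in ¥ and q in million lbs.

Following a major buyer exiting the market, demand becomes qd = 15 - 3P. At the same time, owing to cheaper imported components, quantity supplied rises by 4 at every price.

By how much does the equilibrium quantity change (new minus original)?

Original equilibrium: 21 - 3P = P + 5 gives 16 = 4P, so P = 4 and q = 9.
With the change applied: demand qd = 15 - 3P, supply qs = P + 9.
Equate the new curves: 15 - 3P = P + 9, giving 6 = 4P, P = 1.5, q = 10.5.
Δq = 10.5 − 9 = +1.5.

+1.5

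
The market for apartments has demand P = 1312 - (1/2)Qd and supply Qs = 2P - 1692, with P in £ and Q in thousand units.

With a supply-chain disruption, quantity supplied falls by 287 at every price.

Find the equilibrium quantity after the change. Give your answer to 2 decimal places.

Before the shock: 2624 - 2P = 2P - 1692 ⇒ 4316 = 4P ⇒ P = 1079, Q = 466.
With the change applied: demand Qd = 2624 - 2P, supply Qs = 2P - 1979.
New equilibrium: 2624 - 2P = 2P - 1979 ⇒ 4603 = 4P ⇒ P = 1150.75, Q = 322.5.

322.50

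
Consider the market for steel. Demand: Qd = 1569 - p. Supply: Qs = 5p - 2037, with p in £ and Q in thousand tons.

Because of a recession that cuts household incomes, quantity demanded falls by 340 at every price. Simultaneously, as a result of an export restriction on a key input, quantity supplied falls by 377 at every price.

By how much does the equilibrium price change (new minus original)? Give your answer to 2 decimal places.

+6.17

Initially, 1569 - p = 5p - 2037, so 3606 = 6p and p = 601, Q = 968.
With the change applied: demand Qd = 1229 - p, supply Qs = 5p - 2414.
Setting them equal: 1229 - p = 5p - 2414 → 3643 = 6p, so p = 3643/6 ≈ 607.1667 and Q = 3731/6 ≈ 621.8333.
Δp = 607.1667 − 601 = +6.17.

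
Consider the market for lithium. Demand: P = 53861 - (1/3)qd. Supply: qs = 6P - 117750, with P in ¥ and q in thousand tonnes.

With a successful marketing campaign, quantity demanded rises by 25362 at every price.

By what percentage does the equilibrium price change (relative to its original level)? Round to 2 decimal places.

+9.08

Original equilibrium: 161583 - 3P = 6P - 117750 gives 279333 = 9P, so P = 31037 and q = 68472.
The shock moves the curves to qd = 186945 - 3P and qs = 6P - 117750.
Clearing the new market: 186945 - 3P = 6P - 117750, so P = 33855 and q = 85380.
%ΔP = (33855 − 31037) / 31037 × 100 = +9.08%.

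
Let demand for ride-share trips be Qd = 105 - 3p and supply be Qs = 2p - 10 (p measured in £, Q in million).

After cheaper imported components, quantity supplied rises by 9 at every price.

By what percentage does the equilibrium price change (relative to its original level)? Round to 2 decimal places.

Solve the original market: 105 - 3p = 2p - 10, hence p = 23 and Q = 36.
The shock moves the curves to Qd = 105 - 3p and Qs = 2p - 1.
Clearing the new market: 105 - 3p = 2p - 1, so p = 21.2 and Q = 41.4.
%Δp = (21.2 − 23) / 23 × 100 = -7.83%.

-7.83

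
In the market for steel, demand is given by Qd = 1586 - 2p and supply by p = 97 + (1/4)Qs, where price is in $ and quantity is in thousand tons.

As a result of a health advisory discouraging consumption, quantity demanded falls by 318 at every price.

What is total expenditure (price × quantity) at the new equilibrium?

197616

Before the shock: 1586 - 2p = 4p - 388 ⇒ 1974 = 6p ⇒ p = 329, Q = 928.
The shock moves the curves to Qd = 1268 - 2p and Qs = 4p - 388.
Setting them equal: 1268 - 2p = 4p - 388 → 1656 = 6p, so p = 276 and Q = 716.
New expenditure = 276 × 716 = 197616.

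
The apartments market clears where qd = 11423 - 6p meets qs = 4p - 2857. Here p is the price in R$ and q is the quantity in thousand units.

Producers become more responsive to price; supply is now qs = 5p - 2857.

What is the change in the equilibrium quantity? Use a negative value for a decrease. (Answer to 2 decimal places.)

+778.91

Solve the original market: 11423 - 6p = 4p - 2857, hence p = 1428 and q = 2855.
With the change applied: demand qd = 11423 - 6p, supply qs = 5p - 2857.
Clearing the new market: 11423 - 6p = 5p - 2857, so p = 14280/11 ≈ 1298.1818 and q = 39973/11 ≈ 3633.9091.
Δq = 3633.9091 − 2855 = +778.91.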